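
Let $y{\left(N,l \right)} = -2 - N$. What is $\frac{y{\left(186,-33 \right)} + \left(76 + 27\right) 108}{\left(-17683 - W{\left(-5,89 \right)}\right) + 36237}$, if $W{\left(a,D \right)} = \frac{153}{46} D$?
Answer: $\frac{503056}{839867} \approx 0.59897$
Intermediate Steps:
$W{\left(a,D \right)} = \frac{153 D}{46}$ ($W{\left(a,D \right)} = 153 \cdot \frac{1}{46} D = \frac{153 D}{46}$)
$\frac{y{\left(186,-33 \right)} + \left(76 + 27\right) 108}{\left(-17683 - W{\left(-5,89 \right)}\right) + 36237} = \frac{\left(-2 - 186\right) + \left(76 + 27\right) 108}{\left(-17683 - \frac{153}{46} \cdot 89\right) + 36237} = \frac{\left(-2 - 186\right) + 103 \cdot 108}{\left(-17683 - \frac{13617}{46}\right) + 36237} = \frac{-188 + 11124}{\left(-17683 - \frac{13617}{46}\right) + 36237} = \frac{10936}{- \frac{827035}{46} + 36237} = \frac{10936}{\frac{839867}{46}} = 10936 \cdot \frac{46}{839867} = \frac{503056}{839867}$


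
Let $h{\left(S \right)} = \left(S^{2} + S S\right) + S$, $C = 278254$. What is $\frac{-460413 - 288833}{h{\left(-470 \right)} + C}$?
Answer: $- \frac{374623}{359792} \approx -1.0412$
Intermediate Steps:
$h{\left(S \right)} = S + 2 S^{2}$ ($h{\left(S \right)} = \left(S^{2} + S^{2}\right) + S = 2 S^{2} + S = S + 2 S^{2}$)
$\frac{-460413 - 288833}{h{\left(-470 \right)} + C} = \frac{-460413 - 288833}{- 470 \left(1 + 2 \left(-470\right)\right) + 278254} = - \frac{749246}{- 470 \left(1 - 940\right) + 278254} = - \frac{749246}{\left(-470\right) \left(-939\right) + 278254} = - \frac{749246}{441330 + 278254} = - \frac{749246}{719584} = \left(-749246\right) \frac{1}{719584} = - \frac{374623}{359792}$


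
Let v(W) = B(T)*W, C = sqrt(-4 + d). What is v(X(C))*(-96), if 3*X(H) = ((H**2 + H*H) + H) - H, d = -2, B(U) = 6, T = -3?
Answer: 2304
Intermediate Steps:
C = I*sqrt(6) (C = sqrt(-4 - 2) = sqrt(-6) = I*sqrt(6) ≈ 2.4495*I)
X(H) = 2*H**2/3 (X(H) = (((H**2 + H*H) + H) - H)/3 = (((H**2 + H**2) + H) - H)/3 = ((2*H**2 + H) - H)/3 = ((H + 2*H**2) - H)/3 = (2*H**2)/3 = 2*H**2/3)
v(W) = 6*W
v(X(C))*(-96) = (6*(2*(I*sqrt(6))**2/3))*(-96) = (6*((2/3)*(-6)))*(-96) = (6*(-4))*(-96) = -24*(-96) = 2304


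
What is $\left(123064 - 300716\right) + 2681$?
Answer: $-174971$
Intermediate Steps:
$\left(123064 - 300716\right) + 2681 = -177652 + 2681 = -174971$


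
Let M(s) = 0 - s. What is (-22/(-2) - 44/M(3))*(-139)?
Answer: -10703/3 ≈ -3567.7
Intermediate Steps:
M(s) = -s
(-22/(-2) - 44/M(3))*(-139) = (-22/(-2) - 44/((-1*3)))*(-139) = (-22*(-½) - 44/(-3))*(-139) = (11 - 44*(-⅓))*(-139) = (11 + 44/3)*(-139) = (77/3)*(-139) = -10703/3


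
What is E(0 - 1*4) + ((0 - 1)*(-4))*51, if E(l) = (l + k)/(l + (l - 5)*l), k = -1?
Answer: 6523/32 ≈ 203.84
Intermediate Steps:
E(l) = (-1 + l)/(l + l*(-5 + l)) (E(l) = (l - 1)/(l + (l - 5)*l) = (-1 + l)/(l + (-5 + l)*l) = (-1 + l)/(l + l*(-5 + l)))
E(0 - 1*4) + ((0 - 1)*(-4))*51 = (-1 + (0 - 1*4))/((0 - 1*4)*(-4 + (0 - 1*4))) + ((0 - 1)*(-4))*51 = (-1 + (0 - 4))/((0 - 4)*(-4 + (0 - 4))) - 1*(-4)*51 = (-1 - 4)/((-4)*(-4 - 4)) + 4*51 = -¼*(-5)/(-8) + 204 = -¼*(-⅛)*(-5) + 204 = -5/32 + 204 = 6523/32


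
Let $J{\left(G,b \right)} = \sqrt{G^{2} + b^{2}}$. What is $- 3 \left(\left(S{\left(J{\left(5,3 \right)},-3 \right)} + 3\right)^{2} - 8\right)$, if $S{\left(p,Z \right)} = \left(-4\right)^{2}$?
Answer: $-1059$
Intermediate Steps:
$S{\left(p,Z \right)} = 16$
$- 3 \left(\left(S{\left(J{\left(5,3 \right)},-3 \right)} + 3\right)^{2} - 8\right) = - 3 \left(\left(16 + 3\right)^{2} - 8\right) = - 3 \left(19^{2} - 8\right) = - 3 \left(361 - 8\right) = \left(-3\right) 353 = -1059$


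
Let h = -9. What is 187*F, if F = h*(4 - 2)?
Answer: -3366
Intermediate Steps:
F = -18 (F = -9*(4 - 2) = -9*2 = -18)
187*F = 187*(-18) = -3366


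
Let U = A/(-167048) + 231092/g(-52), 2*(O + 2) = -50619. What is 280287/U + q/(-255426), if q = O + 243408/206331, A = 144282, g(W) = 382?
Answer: 52379026083593961857553/112865905165553501564 ≈ 464.08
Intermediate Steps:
O = -50623/2 (O = -2 + (½)*(-50619) = -2 - 50619/2 = -50623/2 ≈ -25312.)
U = 9637085173/15953084 (U = 144282/(-167048) + 231092/382 = 144282*(-1/167048) + 231092*(1/382) = -72141/83524 + 115546/191 = 9637085173/15953084 ≈ 604.09)
q = -3481535799/137554 (q = -50623/2 + 243408/206331 = -50623/2 + 243408*(1/206331) = -50623/2 + 81136/68777 = -3481535799/137554 ≈ -25310.)
280287/U + q/(-255426) = 280287/(9637085173/15953084) - 3481535799/137554/(-255426) = 280287*(15953084/9637085173) - 3481535799/137554*(-1/255426) = 4471442055108/9637085173 + 1160511933/11711622668 = 52379026083593961857553/112865905165553501564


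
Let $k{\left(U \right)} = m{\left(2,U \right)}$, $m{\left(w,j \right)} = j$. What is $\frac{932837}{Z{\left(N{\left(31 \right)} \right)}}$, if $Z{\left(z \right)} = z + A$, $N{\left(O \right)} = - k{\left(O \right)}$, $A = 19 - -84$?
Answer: $\frac{932837}{72} \approx 12956.0$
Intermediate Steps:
$k{\left(U \right)} = U$
$A = 103$ ($A = 19 + \left(-36 + 120\right) = 19 + 84 = 103$)
$N{\left(O \right)} = - O$
$Z{\left(z \right)} = 103 + z$ ($Z{\left(z \right)} = z + 103 = 103 + z$)
$\frac{932837}{Z{\left(N{\left(31 \right)} \right)}} = \frac{932837}{103 - 31} = \frac{932837}{72}$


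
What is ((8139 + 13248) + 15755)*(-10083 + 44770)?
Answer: 1288344554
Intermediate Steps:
((8139 + 13248) + 15755)*(-10083 + 44770) = (21387 + 15755)*34687 = 37142*34687 = 1288344554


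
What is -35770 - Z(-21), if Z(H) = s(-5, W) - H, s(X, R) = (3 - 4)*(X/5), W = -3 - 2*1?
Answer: -35792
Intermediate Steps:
W = -5 (W = -3 - 2 = -5)
s(X, R) = -X/5
Z(H) = 1 - H (Z(H) = -⅕*(-5) - H = 1 - H)
-35770 - Z(-21) = -35770 - (1 - 1*(-21)) = -35770 - (1 + 21) = -35770 - 1*22 = -35770 - 22 = -35792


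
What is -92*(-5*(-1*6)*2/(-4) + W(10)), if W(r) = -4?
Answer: 1748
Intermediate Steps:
-92*(-5*(-1*6)*2/(-4) + W(10)) = -92*(-5*(-1*6)*2/(-4) - 4) = -92*(-(-30)*2*(-¼) - 4) = -92*(-(-30)*(-1)/2 - 4) = -92*(-5*3 - 4) = -92*(-15 - 4) = -92*(-19) = 1748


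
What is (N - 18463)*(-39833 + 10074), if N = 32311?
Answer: -412102632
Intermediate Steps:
(N - 18463)*(-39833 + 10074) = (32311 - 18463)*(-39833 + 10074) = 13848*(-29759) = -412102632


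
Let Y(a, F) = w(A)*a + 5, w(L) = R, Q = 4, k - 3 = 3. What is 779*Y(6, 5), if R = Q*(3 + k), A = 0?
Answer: 172159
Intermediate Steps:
k = 6 (k = 3 + 3 = 6)
R = 36 (R = 4*(3 + 6) = 4*9 = 36)
w(L) = 36
Y(a, F) = 5 + 36*a (Y(a, F) = 36*a + 5 = 5 + 36*a)
779*Y(6, 5) = 779*(5 + 36*6) = 779*(5 + 216) = 779*221 = 172159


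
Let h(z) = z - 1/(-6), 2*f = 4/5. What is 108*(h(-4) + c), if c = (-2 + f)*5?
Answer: -1278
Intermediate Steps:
f = 2/5 (f = (4/5)/2 = (4*(1/5))/2 = (1/2)*(4/5) = 2/5 ≈ 0.40000)
h(z) = 1/6 + z (h(z) = z - 1*(-1/6) = z + 1/6 = 1/6 + z)
c = -8 (c = (-2 + 2/5)*5 = -8/5*5 = -8)
108*(h(-4) + c) = 108*((1/6 - 4) - 8) = 108*(-23/6 - 8) = 108*(-71/6) = -1278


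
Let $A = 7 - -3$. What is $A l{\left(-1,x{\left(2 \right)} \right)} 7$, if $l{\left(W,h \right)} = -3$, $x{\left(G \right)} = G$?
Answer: $-210$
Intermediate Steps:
$A = 10$ ($A = 7 + 3 = 10$)
$A l{\left(-1,x{\left(2 \right)} \right)} 7 = 10 \left(-3\right) 7 = \left(-30\right) 7 = -210$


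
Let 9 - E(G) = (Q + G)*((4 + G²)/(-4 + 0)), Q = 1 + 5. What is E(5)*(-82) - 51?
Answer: -14657/2 ≈ -7328.5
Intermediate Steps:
Q = 6
E(G) = 9 - (-1 - G²/4)*(6 + G) (E(G) = 9 - (6 + G)*(4 + G²)/(-4 + 0) = 9 - (6 + G)*(4 + G²)/(-4) = 9 - (6 + G)*(4 + G²)*(-¼) = 9 - (6 + G)*(-1 - G²/4) = 9 - (-1 - G²/4)*(6 + G))
E(5)*(-82) - 51 = (15 + 5 + (¼)*5³ + (3/2)*5²)*(-82) - 51 = (15 + 5 + (¼)*125 + (3/2)*25)*(-82) - 51 = (15 + 5 + 125/4 + 75/2)*(-82) - 51 = (355/4)*(-82) - 51 = -14555/2 - 51 = -14657/2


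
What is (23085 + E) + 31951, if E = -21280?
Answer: 33756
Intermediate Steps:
(23085 + E) + 31951 = (23085 - 21280) + 31951 = 1805 + 31951 = 33756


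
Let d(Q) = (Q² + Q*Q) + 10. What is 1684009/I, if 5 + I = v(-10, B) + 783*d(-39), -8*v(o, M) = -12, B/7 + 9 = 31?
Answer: 3368018/4779425 ≈ 0.70469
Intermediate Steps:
B = 154 (B = -63 + 7*31 = -63 + 217 = 154)
d(Q) = 10 + 2*Q² (d(Q) = (Q² + Q²) + 10 = 2*Q² + 10 = 10 + 2*Q²)
v(o, M) = 3/2 (v(o, M) = -⅛*(-12) = 3/2)
I = 4779425/2 (I = -5 + (3/2 + 783*(10 + 2*(-39)²)) = -5 + (3/2 + 783*(10 + 2*1521)) = -5 + (3/2 + 783*(10 + 3042)) = -5 + (3/2 + 783*3052) = -5 + (3/2 + 2389716) = -5 + 4779435/2 = 4779425/2 ≈ 2.3897e+6)
1684009/I = 1684009/(4779425/2) = 1684009*(2/4779425) = 3368018/4779425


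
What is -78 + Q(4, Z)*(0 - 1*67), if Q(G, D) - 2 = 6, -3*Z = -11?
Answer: -614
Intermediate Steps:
Z = 11/3 (Z = -⅓*(-11) = 11/3 ≈ 3.6667)
Q(G, D) = 8 (Q(G, D) = 2 + 6 = 8)
-78 + Q(4, Z)*(0 - 1*67) = -78 + 8*(0 - 1*67) = -78 + 8*(0 - 67) = -78 + 8*(-67) = -78 - 536 = -614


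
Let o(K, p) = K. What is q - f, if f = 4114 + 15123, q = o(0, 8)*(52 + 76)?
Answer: -19237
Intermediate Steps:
q = 0 (q = 0*(52 + 76) = 0*128 = 0)
f = 19237
q - f = 0 - 1*19237 = 0 - 19237 = -19237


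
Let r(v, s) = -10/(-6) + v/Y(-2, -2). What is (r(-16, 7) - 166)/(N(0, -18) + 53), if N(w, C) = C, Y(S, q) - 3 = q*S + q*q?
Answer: -5471/1155 ≈ -4.7368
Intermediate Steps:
Y(S, q) = 3 + q² + S*q (Y(S, q) = 3 + (q*S + q*q) = 3 + (S*q + q²) = 3 + (q² + S*q) = 3 + q² + S*q)
r(v, s) = 5/3 + v/11 (r(v, s) = -10/(-6) + v/(3 + (-2)² - 2*(-2)) = -10*(-⅙) + v/(3 + 4 + 4) = 5/3 + v/11)
(r(-16, 7) - 166)/(N(0, -18) + 53) = ((5/3 + (1/11)*(-16)) - 166)/(-18 + 53) = ((5/3 - 16/11) - 166)/35 = (7/33 - 166)*(1/35) = -5471/33*1/35 = -5471/1155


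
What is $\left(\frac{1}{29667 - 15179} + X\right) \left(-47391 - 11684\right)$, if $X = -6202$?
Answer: $\frac{5308159018125}{14488} \approx 3.6638 \cdot 10^{8}$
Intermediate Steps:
$\left(\frac{1}{29667 - 15179} + X\right) \left(-47391 - 11684\right) = \left(\frac{1}{29667 - 15179} - 6202\right) \left(-47391 - 11684\right) = \left(\frac{1}{14488} - 6202\right) \left(-59075\right) = \left(- \frac{89854575}{14488}\right) \left(-59075\right) = \frac{5308159018125}{14488}$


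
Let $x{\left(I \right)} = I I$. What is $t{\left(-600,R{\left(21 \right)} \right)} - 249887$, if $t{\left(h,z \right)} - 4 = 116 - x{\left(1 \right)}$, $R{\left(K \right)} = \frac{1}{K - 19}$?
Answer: $-249768$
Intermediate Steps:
$x{\left(I \right)} = I^{2}$
$R{\left(K \right)} = \frac{1}{-19 + K}$
$t{\left(h,z \right)} = 119$ ($t{\left(h,z \right)} = 4 + \left(116 - 1^{2}\right) = 4 + \left(116 - 1\right) = 4 + 115 = 119$)
$t{\left(-600,R{\left(21 \right)} \right)} - 249887 = 119 - 249887 = -249768$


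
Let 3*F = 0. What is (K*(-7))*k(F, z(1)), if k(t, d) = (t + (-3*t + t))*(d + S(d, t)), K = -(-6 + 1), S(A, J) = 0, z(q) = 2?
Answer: 0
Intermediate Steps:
F = 0 (F = (⅓)*0 = 0)
K = 5 (K = -1*(-5) = 5)
k(t, d) = -d*t (k(t, d) = (t + (-3*t + t))*(d + 0) = (t - 2*t)*d = (-t)*d = -d*t)
(K*(-7))*k(F, z(1)) = (5*(-7))*(-1*2*0) = -35*0 = 0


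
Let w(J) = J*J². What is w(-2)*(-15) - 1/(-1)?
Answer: 121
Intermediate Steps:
w(J) = J³
w(-2)*(-15) - 1/(-1) = (-2)³*(-15) - 1/(-1) = -8*(-15) - 1*(-1) = 120 + 1 = 121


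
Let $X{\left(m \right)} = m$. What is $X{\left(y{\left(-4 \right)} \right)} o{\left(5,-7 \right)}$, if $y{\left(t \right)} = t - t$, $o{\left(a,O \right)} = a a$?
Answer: $0$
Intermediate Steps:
$o{\left(a,O \right)} = a^{2}$
$y{\left(t \right)} = 0$
$X{\left(y{\left(-4 \right)} \right)} o{\left(5,-7 \right)} = 0 \cdot 5^{2} = 0 \cdot 25 = 0$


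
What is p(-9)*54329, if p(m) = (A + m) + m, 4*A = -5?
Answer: -4183333/4 ≈ -1.0458e+6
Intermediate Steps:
A = -5/4 (A = (1/4)*(-5) = -5/4 ≈ -1.2500)
p(m) = -5/4 + 2*m (p(m) = (-5/4 + m) + m = -5/4 + 2*m)
p(-9)*54329 = (-5/4 + 2*(-9))*54329 = (-5/4 - 18)*54329 = -77/4*54329 = -4183333/4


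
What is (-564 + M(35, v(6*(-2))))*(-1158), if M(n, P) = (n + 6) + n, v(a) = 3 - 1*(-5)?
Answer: 565104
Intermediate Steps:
v(a) = 8 (v(a) = 3 + 5 = 8)
M(n, P) = 6 + 2*n (M(n, P) = (6 + n) + n = 6 + 2*n)
(-564 + M(35, v(6*(-2))))*(-1158) = (-564 + (6 + 2*35))*(-1158) = (-564 + (6 + 70))*(-1158) = (-564 + 76)*(-1158) = -488*(-1158) = 565104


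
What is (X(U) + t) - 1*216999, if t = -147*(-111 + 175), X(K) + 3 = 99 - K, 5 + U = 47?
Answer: -226353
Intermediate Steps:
U = 42 (U = -5 + 47 = 42)
X(K) = 96 - K (X(K) = -3 + (99 - K) = 96 - K)
t = -9408 (t = -147*64 = -9408)
(X(U) + t) - 1*216999 = ((96 - 1*42) - 9408) - 1*216999 = ((96 - 42) - 9408) - 216999 = (54 - 9408) - 216999 = -9354 - 216999 = -226353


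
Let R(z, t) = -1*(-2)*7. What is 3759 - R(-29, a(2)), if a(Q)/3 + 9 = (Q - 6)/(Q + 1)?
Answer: 3745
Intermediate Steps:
a(Q) = -27 + 3*(-6 + Q)/(1 + Q) (a(Q) = -27 + 3*((Q - 6)/(Q + 1)) = -27 + 3*((-6 + Q)/(1 + Q)) = -27 + 3*(-6 + Q)/(1 + Q))
R(z, t) = 14 (R(z, t) = 2*7 = 14)
3759 - R(-29, a(2)) = 3759 - 1*14 = 3759 - 14 = 3745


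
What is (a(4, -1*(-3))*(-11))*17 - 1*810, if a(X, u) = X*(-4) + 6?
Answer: 1060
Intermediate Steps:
a(X, u) = 6 - 4*X (a(X, u) = -4*X + 6 = 6 - 4*X)
(a(4, -1*(-3))*(-11))*17 - 1*810 = ((6 - 4*4)*(-11))*17 - 1*810 = ((6 - 16)*(-11))*17 - 810 = -10*(-11)*17 - 810 = 110*17 - 810 = 1870 - 810 = 1060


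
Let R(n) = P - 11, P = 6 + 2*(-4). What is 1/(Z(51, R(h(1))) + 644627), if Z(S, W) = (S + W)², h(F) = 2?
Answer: 1/646071 ≈ 1.5478e-6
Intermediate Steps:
P = -2 (P = 6 - 8 = -2)
R(n) = -13 (R(n) = -2 - 11 = -13)
1/(Z(51, R(h(1))) + 644627) = 1/((51 - 13)² + 644627) = 1/(38² + 644627) = 1/(1444 + 644627) = 1/646071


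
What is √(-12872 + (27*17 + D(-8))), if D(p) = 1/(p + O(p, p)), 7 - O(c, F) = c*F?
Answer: I*√52444990/65 ≈ 111.41*I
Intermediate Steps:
O(c, F) = 7 - F*c (O(c, F) = 7 - c*F = 7 - F*c)
D(p) = 1/(7 + p - p²) (D(p) = 1/(p + (7 - p*p)) = 1/(p + (7 - p²)) = 1/(7 + p - p²))
√(-12872 + (27*17 + D(-8))) = √(-12872 + (27*17 + 1/(7 - 8 - 1*(-8)²))) = √(-12872 + (459 + 1/(7 - 8 - 1*64))) = √(-12872 + (459 + 1/(7 - 8 - 64))) = √(-12872 + (459 + 1/(-65))) = √(-12872 + (459 - 1/65)) = √(-12872 + 29834/65) = √(-806846/65) = I*√52444990/65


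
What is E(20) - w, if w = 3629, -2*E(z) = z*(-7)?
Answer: -3559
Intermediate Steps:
E(z) = 7*z/2 (E(z) = -z*(-7)/2 = -(-7)*z/2 = 7*z/2)
E(20) - w = (7/2)*20 - 1*3629 = 70 - 3629 = -3559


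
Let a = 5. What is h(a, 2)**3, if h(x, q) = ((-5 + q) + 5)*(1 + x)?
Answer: 1728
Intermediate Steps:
h(x, q) = q*(1 + x)
h(a, 2)**3 = (2*(1 + 5))**3 = (2*6)**3 = 12**3 = 1728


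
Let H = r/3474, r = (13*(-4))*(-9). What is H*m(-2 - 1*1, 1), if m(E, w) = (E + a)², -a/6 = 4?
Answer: 18954/193 ≈ 98.207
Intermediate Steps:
a = -24 (a = -6*4 = -24)
r = 468 (r = -52*(-9) = 468)
m(E, w) = (-24 + E)² (m(E, w) = (E - 24)² = (-24 + E)²)
H = 26/193 (H = 468/3474 = 468*(1/3474) = 26/193 ≈ 0.13472)
H*m(-2 - 1*1, 1) = 26*(-24 + (-2 - 1*1))²/193 = 26*(-24 + (-2 - 1))²/193 = 26*(-24 - 3)²/193 = (26/193)*(-27)² = (26/193)*729 = 18954/193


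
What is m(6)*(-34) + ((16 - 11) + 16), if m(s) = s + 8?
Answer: -455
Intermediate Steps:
m(s) = 8 + s
m(6)*(-34) + ((16 - 11) + 16) = (8 + 6)*(-34) + ((16 - 11) + 16) = 14*(-34) + (5 + 16) = -476 + 21 = -455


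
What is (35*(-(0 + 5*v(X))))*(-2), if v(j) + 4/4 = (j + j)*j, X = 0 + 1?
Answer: 350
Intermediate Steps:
X = 1
v(j) = -1 + 2*j² (v(j) = -1 + (j + j)*j = -1 + (2*j)*j = -1 + 2*j²)
(35*(-(0 + 5*v(X))))*(-2) = (35*(-(0 + 5*(-1 + 2*1²))))*(-2) = (35*(-(0 + 5*(-1 + 2*1))))*(-2) = (35*(-(0 + 5*(-1 + 2))))*(-2) = (35*(-(0 + 5*1)))*(-2) = (35*(-(0 + 5)))*(-2) = (35*(-1*5))*(-2) = (35*(-5))*(-2) = -175*(-2) = 350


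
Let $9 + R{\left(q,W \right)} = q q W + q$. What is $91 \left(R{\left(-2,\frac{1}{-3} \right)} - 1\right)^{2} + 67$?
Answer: $\frac{146203}{9} \approx 16245.0$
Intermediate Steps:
$R{\left(q,W \right)} = -9 + q + W q^{2}$ ($R{\left(q,W \right)} = -9 + \left(q q W + q\right) = -9 + \left(q^{2} W + q\right) = -9 + \left(W q^{2} + q\right) = -9 + \left(q + W q^{2}\right) = -9 + q + W q^{2}$)
$91 \left(R{\left(-2,\frac{1}{-3} \right)} - 1\right)^{2} + 67 = 91 \left(\left(-9 - 2 + \frac{\left(-2\right)^{2}}{-3}\right) - 1\right)^{2} + 67 = 91 \left(\left(-9 - 2 - \frac{4}{3}\right) - 1\right)^{2} + 67 = 91 \left(- \frac{37}{3} - 1\right)^{2} + 67 = 91 \left(- \frac{40}{3}\right)^{2} + 67 = 91 \cdot \frac{1600}{9} + 67 = \frac{145600}{9} + 67 = \frac{146203}{9}$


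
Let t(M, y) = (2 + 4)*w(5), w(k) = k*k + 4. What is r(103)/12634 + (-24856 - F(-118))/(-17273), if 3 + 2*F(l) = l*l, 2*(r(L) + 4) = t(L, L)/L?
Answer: 20698630679/11238694723 ≈ 1.8417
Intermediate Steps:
w(k) = 4 + k² (w(k) = k² + 4 = 4 + k²)
t(M, y) = 174 (t(M, y) = (2 + 4)*(4 + 5²) = 6*(4 + 25) = 6*29 = 174)
r(L) = -4 + 87/L (r(L) = -4 + (174/L)/2 = -4 + 87/L)
F(l) = -3/2 + l²/2 (F(l) = -3/2 + (l*l)/2 = -3/2 + l²/2)
r(103)/12634 + (-24856 - F(-118))/(-17273) = (-4 + 87/103)/12634 + (-24856 - (-3/2 + (½)*(-118)²))/(-17273) = (-4 + 87*(1/103))*(1/12634) + (-24856 - (-3/2 + (½)*13924))*(-1/17273) = (-4 + 87/103)*(1/12634) + (-24856 - (-3/2 + 6962))*(-1/17273) = -325/103*1/12634 + (-24856 - 1*13921/2)*(-1/17273) = -325/1301302 + (-24856 - 13921/2)*(-1/17273) = -325/1301302 - 63633/2*(-1/17273) = -325/1301302 + 63633/34546 = 20698630679/11238694723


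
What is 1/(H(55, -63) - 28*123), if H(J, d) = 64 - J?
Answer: -1/3435 ≈ -0.00029112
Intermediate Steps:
1/(H(55, -63) - 28*123) = 1/((64 - 1*55) - 28*123) = 1/((64 - 55) - 3444) = 1/(9 - 3444) = 1/(-3435) = -1/3435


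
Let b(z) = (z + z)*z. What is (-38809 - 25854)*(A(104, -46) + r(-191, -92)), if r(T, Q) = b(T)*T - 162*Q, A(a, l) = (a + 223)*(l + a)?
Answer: 898936749136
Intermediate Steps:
b(z) = 2*z² (b(z) = (2*z)*z = 2*z²)
A(a, l) = (223 + a)*(a + l)
r(T, Q) = -162*Q + 2*T³ (r(T, Q) = (2*T²)*T - 162*Q = 2*T³ - 162*Q = -162*Q + 2*T³)
(-38809 - 25854)*(A(104, -46) + r(-191, -92)) = (-38809 - 25854)*((104² + 223*104 + 223*(-46) + 104*(-46)) + (-162*(-92) + 2*(-191)³)) = -64663*((10816 + 23192 - 10258 - 4784) + (14904 + 2*(-6967871))) = -64663*(18966 + (14904 - 13935742)) = -64663*(18966 - 13920838) = -64663*(-13901872) = 898936749136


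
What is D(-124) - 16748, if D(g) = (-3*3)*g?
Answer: -15632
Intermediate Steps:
D(g) = -9*g
D(-124) - 16748 = -9*(-124) - 16748 = 1116 - 16748 = -15632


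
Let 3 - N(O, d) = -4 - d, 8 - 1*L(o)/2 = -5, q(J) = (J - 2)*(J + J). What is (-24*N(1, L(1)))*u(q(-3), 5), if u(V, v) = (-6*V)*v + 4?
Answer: 709632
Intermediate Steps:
q(J) = 2*J*(-2 + J) (q(J) = (-2 + J)*(2*J) = 2*J*(-2 + J))
L(o) = 26 (L(o) = 16 - 2*(-5) = 16 + 10 = 26)
N(O, d) = 7 + d (N(O, d) = 3 - (-4 - d) = 3 + (4 + d) = 7 + d)
u(V, v) = 4 - 6*V*v (u(V, v) = -6*V*v + 4 = 4 - 6*V*v)
(-24*N(1, L(1)))*u(q(-3), 5) = (-24*(7 + 26))*(4 - 6*2*(-3)*(-2 - 3)*5) = (-24*33)*(4 - 6*2*(-3)*(-5)*5) = -792*(4 - 6*30*5) = -792*(4 - 900) = -792*(-896) = 709632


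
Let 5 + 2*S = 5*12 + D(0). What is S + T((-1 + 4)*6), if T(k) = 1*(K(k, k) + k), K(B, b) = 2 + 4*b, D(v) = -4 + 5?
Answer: 120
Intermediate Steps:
D(v) = 1
T(k) = 2 + 5*k (T(k) = 1*((2 + 4*k) + k) = 1*(2 + 5*k) = 2 + 5*k)
S = 28 (S = -5/2 + (5*12 + 1)/2 = -5/2 + (60 + 1)/2 = -5/2 + (½)*61 = -5/2 + 61/2 = 28)
S + T((-1 + 4)*6) = 28 + (2 + 5*((-1 + 4)*6)) = 28 + (2 + 5*(3*6)) = 28 + (2 + 5*18) = 28 + (2 + 90) = 28 + 92 = 120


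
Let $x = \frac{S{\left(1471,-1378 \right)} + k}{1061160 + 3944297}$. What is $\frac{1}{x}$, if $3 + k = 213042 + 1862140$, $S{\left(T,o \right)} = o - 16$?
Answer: $\frac{5005457}{2073785} \approx 2.4137$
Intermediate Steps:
$S{\left(T,o \right)} = -16 + o$ ($S{\left(T,o \right)} = o - 16 = -16 + o$)
$k = 2075179$ ($k = -3 + \left(213042 + 1862140\right) = -3 + 2075182 = 2075179$)
$x = \frac{2073785}{5005457}$ ($x = \frac{\left(-16 - 1378\right) + 2075179}{1061160 + 3944297} = \frac{-1394 + 2075179}{5005457} = 2073785 \cdot \frac{1}{5005457} = \frac{2073785}{5005457} \approx 0.4143$)
$\frac{1}{x} = \frac{1}{\frac{2073785}{5005457}} = \frac{5005457}{2073785}$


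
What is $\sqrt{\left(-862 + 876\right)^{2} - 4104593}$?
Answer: $i \sqrt{4104397} \approx 2025.9 i$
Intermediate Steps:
$\sqrt{\left(-862 + 876\right)^{2} - 4104593} = \sqrt{14^{2} - 4104593} = \sqrt{196 - 4104593} = \sqrt{-4104397} = i \sqrt{4104397}$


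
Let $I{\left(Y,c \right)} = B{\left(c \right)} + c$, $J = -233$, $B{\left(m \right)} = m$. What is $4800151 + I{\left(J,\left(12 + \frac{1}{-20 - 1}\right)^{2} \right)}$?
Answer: $\frac{2116992593}{441} \approx 4.8004 \cdot 10^{6}$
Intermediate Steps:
$I{\left(Y,c \right)} = 2 c$ ($I{\left(Y,c \right)} = c + c = 2 c$)
$4800151 + I{\left(J,\left(12 + \frac{1}{-20 - 1}\right)^{2} \right)} = 4800151 + 2 \left(12 + \frac{1}{-20 - 1}\right)^{2} = 4800151 + 2 \left(12 + \frac{1}{-21}\right)^{2} = 4800151 + 2 \left(12 - \frac{1}{21}\right)^{2} = 4800151 + 2 \left(\frac{251}{21}\right)^{2} = 4800151 + 2 \cdot \frac{63001}{441} = 4800151 + \frac{126002}{441} = \frac{2116992593}{441}$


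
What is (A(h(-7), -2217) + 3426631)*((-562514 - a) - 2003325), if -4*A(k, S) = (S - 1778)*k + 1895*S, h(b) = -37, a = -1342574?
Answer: -5431273357965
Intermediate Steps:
A(k, S) = -1895*S/4 - k*(-1778 + S)/4 (A(k, S) = -((S - 1778)*k + 1895*S)/4 = -((-1778 + S)*k + 1895*S)/4 = -(k*(-1778 + S) + 1895*S)/4 = -(1895*S + k*(-1778 + S))/4 = -1895*S/4 - k*(-1778 + S)/4)
(A(h(-7), -2217) + 3426631)*((-562514 - a) - 2003325) = ((-1895/4*(-2217) + (889/2)*(-37) - ¼*(-2217)*(-37)) + 3426631)*((-562514 - 1*(-1342574)) - 2003325) = ((4201215/4 - 32893/2 - 82029/4) + 3426631)*((-562514 + 1342574) - 2003325) = (1013350 + 3426631)*(780060 - 2003325) = 4439981*(-1223265) = -5431273357965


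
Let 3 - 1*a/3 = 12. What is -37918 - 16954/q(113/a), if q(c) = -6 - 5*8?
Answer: -863637/23 ≈ -37549.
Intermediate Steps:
a = -27 (a = 9 - 3*12 = 9 - 36 = -27)
q(c) = -46 (q(c) = -6 - 40 = -46)
-37918 - 16954/q(113/a) = -37918 - 16954/(-46) = -37918 - 16954*(-1/46) = -37918 + 8477/23 = -863637/23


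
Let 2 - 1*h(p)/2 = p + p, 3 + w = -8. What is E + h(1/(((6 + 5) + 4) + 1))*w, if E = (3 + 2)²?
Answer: -65/4 ≈ -16.250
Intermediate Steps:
w = -11 (w = -3 - 8 = -11)
E = 25 (E = 5² = 25)
h(p) = 4 - 4*p (h(p) = 4 - 2*(p + p) = 4 - 4*p)
E + h(1/(((6 + 5) + 4) + 1))*w = 25 + (4 - 4/(((6 + 5) + 4) + 1))*(-11) = 25 + (4 - 4/((11 + 4) + 1))*(-11) = 25 + (4 - 4/(15 + 1))*(-11) = 25 + (4 - 4/16)*(-11) = 25 + (4 - 4*1/16)*(-11) = 25 + (4 - ¼)*(-11) = 25 + (15/4)*(-11) = 25 - 165/4 = -65/4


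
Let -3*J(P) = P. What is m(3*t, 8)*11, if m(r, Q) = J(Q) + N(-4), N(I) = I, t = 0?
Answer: -220/3 ≈ -73.333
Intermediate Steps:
J(P) = -P/3
m(r, Q) = -4 - Q/3 (m(r, Q) = -Q/3 - 4 = -4 - Q/3)
m(3*t, 8)*11 = (-4 - 1/3*8)*11 = (-4 - 8/3)*11 = -20/3*11 = -220/3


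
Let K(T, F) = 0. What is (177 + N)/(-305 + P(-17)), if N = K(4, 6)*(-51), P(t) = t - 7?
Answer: -177/329 ≈ -0.53799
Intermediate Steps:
P(t) = -7 + t
N = 0 (N = 0*(-51) = 0)
(177 + N)/(-305 + P(-17)) = (177 + 0)/(-305 + (-7 - 17)) = 177/(-305 - 24) = 177/(-329) = 177*(-1/329) = -177/329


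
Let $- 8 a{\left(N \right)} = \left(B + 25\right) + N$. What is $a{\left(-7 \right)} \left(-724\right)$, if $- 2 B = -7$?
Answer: $\frac{7783}{4} \approx 1945.8$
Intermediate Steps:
$B = \frac{7}{2}$ ($B = \left(- \frac{1}{2}\right) \left(-7\right) = \frac{7}{2} \approx 3.5$)
$a{\left(N \right)} = - \frac{57}{16} - \frac{N}{8}$ ($a{\left(N \right)} = - \frac{\left(\frac{7}{2} + 25\right) + N}{8} = - \frac{\frac{57}{2} + N}{8} = - \frac{57}{16} - \frac{N}{8}$)
$a{\left(-7 \right)} \left(-724\right) = \left(- \frac{57}{16} - - \frac{7}{8}\right) \left(-724\right) = \left(- \frac{57}{16} + \frac{7}{8}\right) \left(-724\right) = \left(- \frac{43}{16}\right) \left(-724\right) = \frac{7783}{4}$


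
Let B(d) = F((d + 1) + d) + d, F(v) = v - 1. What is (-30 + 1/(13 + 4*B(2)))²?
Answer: 1229881/1369 ≈ 898.38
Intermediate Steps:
F(v) = -1 + v
B(d) = 3*d (B(d) = (-1 + ((d + 1) + d)) + d = (-1 + ((1 + d) + d)) + d = (-1 + (1 + 2*d)) + d = 2*d + d = 3*d)
(-30 + 1/(13 + 4*B(2)))² = (-30 + 1/(13 + 4*(3*2)))² = (-30 + 1/(13 + 4*6))² = (-30 + 1/(13 + 24))² = (-30 + 1/37)² = (-1109/37)² = 1229881/1369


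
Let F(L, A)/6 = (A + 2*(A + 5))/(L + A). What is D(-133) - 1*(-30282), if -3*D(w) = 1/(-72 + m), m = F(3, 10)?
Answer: 63228829/2088 ≈ 30282.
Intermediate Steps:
F(L, A) = 6*(10 + 3*A)/(A + L) (F(L, A) = 6*((A + 2*(A + 5))/(L + A)) = 6*((A + 2*(5 + A))/(A + L)) = 6*((A + (10 + 2*A))/(A + L)) = 6*((10 + 3*A)/(A + L)) = 6*(10 + 3*A)/(A + L))
m = 240/13 (m = 6*(10 + 3*10)/(10 + 3) = 6*(10 + 30)/13 = 6*(1/13)*40 = 240/13 ≈ 18.462)
D(w) = 13/2088 (D(w) = -1/(3*(-72 + 240/13)) = -1/(3*(-696/13)) = -⅓*(-13/696) = 13/2088)
D(-133) - 1*(-30282) = 13/2088 - 1*(-30282) = 13/2088 + 30282 = 63228829/2088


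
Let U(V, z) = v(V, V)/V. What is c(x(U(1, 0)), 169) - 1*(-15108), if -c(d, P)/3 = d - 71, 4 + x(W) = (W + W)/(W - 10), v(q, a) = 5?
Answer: 15339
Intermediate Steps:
U(V, z) = 5/V
x(W) = -4 + 2*W/(-10 + W) (x(W) = -4 + (W + W)/(W - 10) = -4 + (2*W)/(-10 + W) = -4 + 2*W/(-10 + W))
c(d, P) = 213 - 3*d (c(d, P) = -3*(d - 71) = -3*(-71 + d) = 213 - 3*d)
c(x(U(1, 0)), 169) - 1*(-15108) = (213 - 6*(20 - 5/1)/(-10 + 5/1)) - 1*(-15108) = (213 - 6*(20 - 5)/(-10 + 5*1)) + 15108 = (213 - 6*(20 - 1*5)/(-10 + 5)) + 15108 = (213 - 6*(20 - 5)/(-5)) + 15108 = (213 - 6*(-1)*15/5) + 15108 = (213 - 3*(-6)) + 15108 = (213 + 18) + 15108 = 231 + 15108 = 15339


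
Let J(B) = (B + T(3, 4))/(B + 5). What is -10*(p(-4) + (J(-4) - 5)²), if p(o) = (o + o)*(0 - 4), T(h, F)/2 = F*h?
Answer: -2570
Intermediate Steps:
T(h, F) = 2*F*h (T(h, F) = 2*(F*h) = 2*F*h)
p(o) = -8*o (p(o) = (2*o)*(-4) = -8*o)
J(B) = (24 + B)/(5 + B) (J(B) = (B + 2*4*3)/(B + 5) = (B + 24)/(5 + B) = (24 + B)/(5 + B))
-10*(p(-4) + (J(-4) - 5)²) = -10*(-8*(-4) + ((24 - 4)/(5 - 4) - 5)²) = -10*(32 + (20/1 - 5)²) = -10*(32 + (1*20 - 5)²) = -10*(32 + (20 - 5)²) = -10*(32 + 15²) = -10*(32 + 225) = -10*257 = -2570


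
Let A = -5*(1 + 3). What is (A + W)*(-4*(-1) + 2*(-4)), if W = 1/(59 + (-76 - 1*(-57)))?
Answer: 799/10 ≈ 79.900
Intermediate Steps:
A = -20 (A = -5*4 = -20)
W = 1/40 (W = 1/(59 + (-76 + 57)) = 1/(59 - 19) = 1/40 ≈ 0.025000)
(A + W)*(-4*(-1) + 2*(-4)) = (-20 + 1/40)*(-4*(-1) + 2*(-4)) = -799*(4 - 8)/40 = -799/40*(-4) = 799/10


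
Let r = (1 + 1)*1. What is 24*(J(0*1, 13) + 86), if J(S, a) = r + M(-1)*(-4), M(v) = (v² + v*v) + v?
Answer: 2016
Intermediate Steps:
r = 2 (r = 2*1 = 2)
M(v) = v + 2*v² (M(v) = (v² + v²) + v = 2*v² + v = v + 2*v²)
J(S, a) = -2 (J(S, a) = 2 - (1 + 2*(-1))*(-4) = 2 - (1 - 2)*(-4) = 2 - 1*(-1)*(-4) = 2 + 1*(-4) = 2 - 4 = -2)
24*(J(0*1, 13) + 86) = 24*(-2 + 86) = 24*84 = 2016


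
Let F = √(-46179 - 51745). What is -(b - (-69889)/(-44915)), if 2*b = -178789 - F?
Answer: 8030447713/89830 + I*√24481 ≈ 89396.0 + 156.46*I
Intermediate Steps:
F = 2*I*√24481 (F = √(-97924) = 2*I*√24481 ≈ 312.93*I)
b = -178789/2 - I*√24481 (b = (-178789 - 2*I*√24481)/2 = -178789/2 - I*√24481 ≈ -89395.0 - 156.46*I)
-(b - (-69889)/(-44915)) = -((-178789/2 - I*√24481) - (-69889)/(-44915)) = -((-178789/2 - I*√24481) - (-69889)*(-1)/44915) = -((-178789/2 - I*√24481) - 1*69889/44915) = -((-178789/2 - I*√24481) - 69889/44915) = -(-8030447713/89830 - I*√24481) = 8030447713/89830 + I*√24481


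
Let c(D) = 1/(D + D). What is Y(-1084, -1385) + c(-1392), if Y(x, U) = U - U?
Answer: -1/2784 ≈ -0.00035920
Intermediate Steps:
c(D) = 1/(2*D)
Y(x, U) = 0
Y(-1084, -1385) + c(-1392) = 0 + (½)/(-1392) = 0 + (½)*(-1/1392) = 0 - 1/2784 = -1/2784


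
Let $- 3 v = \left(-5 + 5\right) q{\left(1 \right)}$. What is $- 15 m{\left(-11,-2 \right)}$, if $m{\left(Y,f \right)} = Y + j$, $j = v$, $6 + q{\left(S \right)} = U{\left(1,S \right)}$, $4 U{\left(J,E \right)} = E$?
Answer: $165$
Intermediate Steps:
$U{\left(J,E \right)} = \frac{E}{4}$
$q{\left(S \right)} = -6 + \frac{S}{4}$
$v = 0$ ($v = - \frac{\left(-5 + 5\right) \left(-6 + \frac{1}{4} \cdot 1\right)}{3} = - \frac{0 \left(-6 + \frac{1}{4}\right)}{3} = - \frac{0 \left(- \frac{23}{4}\right)}{3} = \left(- \frac{1}{3}\right) 0 = 0$)
$j = 0$
$m{\left(Y,f \right)} = Y$ ($m{\left(Y,f \right)} = Y + 0 = Y$)
$- 15 m{\left(-11,-2 \right)} = \left(-15\right) \left(-11\right) = 165$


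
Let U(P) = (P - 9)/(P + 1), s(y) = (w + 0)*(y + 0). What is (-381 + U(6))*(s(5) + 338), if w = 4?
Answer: -955860/7 ≈ -1.3655e+5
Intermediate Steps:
s(y) = 4*y (s(y) = (4 + 0)*(y + 0) = 4*y)
U(P) = (-9 + P)/(1 + P)
(-381 + U(6))*(s(5) + 338) = (-381 + (-9 + 6)/(1 + 6))*(4*5 + 338) = (-381 - 3/7)*(20 + 338) = (-381 + (⅐)*(-3))*358 = (-381 - 3/7)*358 = -2670/7*358 = -955860/7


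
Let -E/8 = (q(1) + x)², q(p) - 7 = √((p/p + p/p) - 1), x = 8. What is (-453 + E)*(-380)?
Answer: 950380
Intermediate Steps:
q(p) = 8 (q(p) = 7 + √((p/p + p/p) - 1) = 7 + √((1 + 1) - 1) = 7 + √(2 - 1) = 7 + √1 = 7 + 1 = 8)
E = -2048 (E = -8*(8 + 8)² = -8*16² = -8*256 = -2048)
(-453 + E)*(-380) = (-453 - 2048)*(-380) = -2501*(-380) = 950380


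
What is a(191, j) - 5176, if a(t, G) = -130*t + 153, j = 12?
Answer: -29853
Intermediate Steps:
a(t, G) = 153 - 130*t
a(191, j) - 5176 = (153 - 130*191) - 5176 = (153 - 24830) - 5176 = -24677 - 5176 = -29853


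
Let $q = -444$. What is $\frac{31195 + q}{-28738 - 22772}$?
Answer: $- \frac{30751}{51510} \approx -0.59699$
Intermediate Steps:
$\frac{31195 + q}{-28738 - 22772} = \frac{31195 - 444}{-28738 - 22772} = \frac{30751}{-51510} = 30751 \left(- \frac{1}{51510}\right) = - \frac{30751}{51510}$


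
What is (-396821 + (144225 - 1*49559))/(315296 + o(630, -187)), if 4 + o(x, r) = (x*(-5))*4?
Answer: -302155/302692 ≈ -0.99823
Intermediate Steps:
o(x, r) = -4 - 20*x (o(x, r) = -4 + (x*(-5))*4 = -4 - 5*x*4 = -4 - 20*x)
(-396821 + (144225 - 1*49559))/(315296 + o(630, -187)) = (-396821 + (144225 - 1*49559))/(315296 + (-4 - 20*630)) = (-396821 + (144225 - 49559))/(315296 + (-4 - 12600)) = (-396821 + 94666)/(315296 - 12604) = -302155/302692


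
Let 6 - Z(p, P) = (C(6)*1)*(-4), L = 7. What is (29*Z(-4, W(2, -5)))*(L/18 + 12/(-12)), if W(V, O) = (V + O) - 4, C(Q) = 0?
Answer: -319/3 ≈ -106.33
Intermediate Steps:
W(V, O) = -4 + O + V (W(V, O) = (O + V) - 4 = -4 + O + V)
Z(p, P) = 6 (Z(p, P) = 6 - 0*1*(-4) = 6 - 0*(-4) = 6 - 1*0 = 6 + 0 = 6)
(29*Z(-4, W(2, -5)))*(L/18 + 12/(-12)) = (29*6)*(7/18 + 12/(-12)) = 174*(7*(1/18) + 12*(-1/12)) = 174*(7/18 - 1) = 174*(-11/18) = -319/3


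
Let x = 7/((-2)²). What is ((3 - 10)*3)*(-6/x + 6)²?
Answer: -972/7 ≈ -138.86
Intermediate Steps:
x = 7/4 ≈ 1.7500
((3 - 10)*3)*(-6/x + 6)² = ((3 - 10)*3)*(-6/7/4 + 6)² = (-7*3)*(-6*4/7 + 6)² = -21*(-24/7 + 6)² = -21*(18/7)² = -21*324/49 = -972/7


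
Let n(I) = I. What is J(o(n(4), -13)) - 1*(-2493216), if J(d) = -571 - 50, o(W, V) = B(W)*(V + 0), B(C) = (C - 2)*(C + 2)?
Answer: 2492595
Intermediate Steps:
B(C) = (-2 + C)*(2 + C)
o(W, V) = V*(-4 + W**2) (o(W, V) = (-4 + W**2)*(V + 0) = (-4 + W**2)*V = V*(-4 + W**2))
J(d) = -621
J(o(n(4), -13)) - 1*(-2493216) = -621 - 1*(-2493216) = -621 + 2493216 = 2492595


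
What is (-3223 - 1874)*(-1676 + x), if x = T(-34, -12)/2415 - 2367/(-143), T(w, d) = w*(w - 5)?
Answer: 973344012603/115115 ≈ 8.4554e+6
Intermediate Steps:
T(w, d) = w*(-5 + w)
x = 1968641/115115 (x = -34*(-5 - 34)/2415 - 2367/(-143) = -34*(-39)*(1/2415) - 2367*(-1/143) = 1326*(1/2415) + 2367/143 = 442/805 + 2367/143 = 1968641/115115 ≈ 17.102)
(-3223 - 1874)*(-1676 + x) = (-3223 - 1874)*(-1676 + 1968641/115115) = -5097*(-190964099/115115) = 973344012603/115115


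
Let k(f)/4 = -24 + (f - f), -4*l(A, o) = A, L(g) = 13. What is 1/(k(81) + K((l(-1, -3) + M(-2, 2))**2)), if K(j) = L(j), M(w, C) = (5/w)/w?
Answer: -1/83 ≈ -0.012048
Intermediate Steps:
M(w, C) = 5/w**2
l(A, o) = -A/4
K(j) = 13
k(f) = -96 (k(f) = 4*(-24 + (f - f)) = 4*(-24 + 0) = 4*(-24) = -96)
1/(k(81) + K((l(-1, -3) + M(-2, 2))**2)) = 1/(-96 + 13) = 1/(-83) = -1/83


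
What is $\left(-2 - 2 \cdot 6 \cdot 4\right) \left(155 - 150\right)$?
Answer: $-250$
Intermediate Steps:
$\left(-2 - 2 \cdot 6 \cdot 4\right) \left(155 - 150\right) = \left(-2 - 48\right) 5 = \left(-50\right) 5 = -250$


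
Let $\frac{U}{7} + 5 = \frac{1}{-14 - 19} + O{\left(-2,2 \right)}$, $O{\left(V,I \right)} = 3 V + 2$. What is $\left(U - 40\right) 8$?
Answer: $- \frac{27248}{33} \approx -825.7$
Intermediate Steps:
$O{\left(V,I \right)} = 2 + 3 V$
$U = - \frac{2086}{33}$ ($U = -35 + 7 \left(\frac{1}{-14 - 19} + \left(2 + 3 \left(-2\right)\right)\right) = -35 + 7 \left(\frac{1}{-33} + \left(2 - 6\right)\right) = -35 + 7 \left(- \frac{1}{33} - 4\right) = -35 + 7 \left(- \frac{133}{33}\right) = -35 - \frac{931}{33} = - \frac{2086}{33} \approx -63.212$)
$\left(U - 40\right) 8 = \left(- \frac{2086}{33} - 40\right) 8 = \left(- \frac{3406}{33}\right) 8 = - \frac{27248}{33}$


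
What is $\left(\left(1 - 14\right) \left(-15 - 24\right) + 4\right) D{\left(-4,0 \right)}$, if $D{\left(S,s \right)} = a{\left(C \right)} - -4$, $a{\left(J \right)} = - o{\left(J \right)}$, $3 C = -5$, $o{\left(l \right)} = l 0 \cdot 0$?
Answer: $2044$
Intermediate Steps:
$o{\left(l \right)} = 0$ ($o{\left(l \right)} = 0 \cdot 0 = 0$)
$C = - \frac{5}{3}$ ($C = \frac{1}{3} \left(-5\right) = - \frac{5}{3} \approx -1.6667$)
$a{\left(J \right)} = 0$ ($a{\left(J \right)} = \left(-1\right) 0 = 0$)
$D{\left(S,s \right)} = 4$ ($D{\left(S,s \right)} = 0 - -4 = 0 + 4 = 4$)
$\left(\left(1 - 14\right) \left(-15 - 24\right) + 4\right) D{\left(-4,0 \right)} = \left(\left(1 - 14\right) \left(-15 - 24\right) + 4\right) 4 = \left(\left(-13\right) \left(-39\right) + 4\right) 4 = \left(507 + 4\right) 4 = 511 \cdot 4 = 2044$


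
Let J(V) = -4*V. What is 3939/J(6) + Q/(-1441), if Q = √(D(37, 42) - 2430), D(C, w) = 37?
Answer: -1313/8 - I*√2393/1441 ≈ -164.13 - 0.033947*I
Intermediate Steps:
Q = I*√2393 (Q = √(37 - 2430) = √(-2393) = I*√2393 ≈ 48.918*I)
3939/J(6) + Q/(-1441) = 3939/((-4*6)) + (I*√2393)/(-1441) = 3939/(-24) + (I*√2393)*(-1/1441) = 3939*(-1/24) - I*√2393/1441 = -1313/8 - I*√2393/1441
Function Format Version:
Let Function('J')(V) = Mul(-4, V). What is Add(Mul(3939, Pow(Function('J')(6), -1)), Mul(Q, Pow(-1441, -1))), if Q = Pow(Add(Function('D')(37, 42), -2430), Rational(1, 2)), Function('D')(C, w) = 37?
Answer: Add(Rational(-1313, 8), Mul(Rational(-1, 1441), I, Pow(2393, Rational(1, 2)))) ≈ Add(-164.13, Mul(-0.033947, I))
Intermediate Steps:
Q = Mul(I, Pow(2393, Rational(1, 2))) (Q = Pow(Add(37, -2430), Rational(1, 2)) = Pow(-2393, Rational(1, 2)) = Mul(I, Pow(2393, Rational(1, 2))) ≈ Mul(48.918, I))
Add(Mul(3939, Pow(Function('J')(6), -1)), Mul(Q, Pow(-1441, -1))) = Add(Mul(3939, Pow(Mul(-4, 6), -1)), Mul(Mul(I, Pow(2393, Rational(1, 2))), Pow(-1441, -1))) = Add(Mul(3939, Pow(-24, -1)), Mul(Mul(I, Pow(2393, Rational(1, 2))), Rational(-1, 1441))) = Add(Mul(3939, Rational(-1, 24)), Mul(Rational(-1, 1441), I, Pow(2393, Rational(1, 2)))) = Add(Rational(-1313, 8), Mul(Rational(-1, 1441), I, Pow(2393, Rational(1, 2))))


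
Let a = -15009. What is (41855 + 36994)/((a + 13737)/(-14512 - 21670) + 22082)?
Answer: 1426457259/399486098 ≈ 3.5707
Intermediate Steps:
(41855 + 36994)/((a + 13737)/(-14512 - 21670) + 22082) = (41855 + 36994)/((-15009 + 13737)/(-14512 - 21670) + 22082) = 78849/(-1272/(-36182) + 22082) = 78849/(-1272*(-1/36182) + 22082) = 78849/(636/18091 + 22082) = 78849/(399486098/18091) = 78849*(18091/399486098) = 1426457259/399486098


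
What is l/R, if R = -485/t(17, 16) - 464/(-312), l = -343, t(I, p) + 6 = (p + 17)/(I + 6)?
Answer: -31213/9803 ≈ -3.1840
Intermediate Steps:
t(I, p) = -6 + (17 + p)/(6 + I) (t(I, p) = -6 + (p + 17)/(I + 6) = -6 + (17 + p)/(6 + I))
R = 9803/91 (R = -485*(6 + 17)/(-19 + 16 - 6*17) - 464/(-312) = -485*23/(-19 + 16 - 102) - 464*(-1/312) = -485/((1/23)*(-105)) + 58/39 = -485/(-105/23) + 58/39 = -485*(-23/105) + 58/39 = 2231/21 + 58/39 = 9803/91 ≈ 107.73)
l/R = -343/9803/91 = -343*91/9803 = -31213/9803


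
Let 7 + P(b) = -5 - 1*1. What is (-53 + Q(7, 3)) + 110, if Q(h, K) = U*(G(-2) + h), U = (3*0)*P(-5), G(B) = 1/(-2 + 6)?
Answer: 57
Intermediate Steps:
P(b) = -13 (P(b) = -7 + (-5 - 1*1) = -7 + (-5 - 1) = -7 - 6 = -13)
G(B) = 1/4
U = 0 (U = (3*0)*(-13) = 0*(-13) = 0)
Q(h, K) = 0 (Q(h, K) = 0*(1/4 + h) = 0)
(-53 + Q(7, 3)) + 110 = (-53 + 0) + 110 = -53 + 110 = 57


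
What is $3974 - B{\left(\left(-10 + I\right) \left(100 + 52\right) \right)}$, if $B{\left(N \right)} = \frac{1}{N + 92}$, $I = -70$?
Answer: $\frac{47958233}{12068} \approx 3974.0$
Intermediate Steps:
$B{\left(N \right)} = \frac{1}{92 + N}$
$3974 - B{\left(\left(-10 + I\right) \left(100 + 52\right) \right)} = 3974 - \frac{1}{92 + \left(-10 - 70\right) \left(100 + 52\right)} = 3974 - \frac{1}{92 - 12160} = 3974 - \frac{1}{-12068} = 3974 - - \frac{1}{12068} = 3974 + \frac{1}{12068} = \frac{47958233}{12068}$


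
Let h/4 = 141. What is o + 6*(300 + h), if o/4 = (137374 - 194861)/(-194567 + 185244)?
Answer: 48560380/9323 ≈ 5208.7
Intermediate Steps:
h = 564 (h = 4*141 = 564)
o = 229948/9323 (o = 4*((137374 - 194861)/(-194567 + 185244)) = 4*(-57487/(-9323)) = 4*(-57487*(-1/9323)) = 4*(57487/9323) = 229948/9323 ≈ 24.665)
o + 6*(300 + h) = 229948/9323 + 6*(300 + 564) = 229948/9323 + 6*864 = 229948/9323 + 5184 = 48560380/9323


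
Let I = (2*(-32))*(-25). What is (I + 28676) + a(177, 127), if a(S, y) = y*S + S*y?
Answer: 75234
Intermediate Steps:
I = 1600 (I = -64*(-25) = 1600)
a(S, y) = 2*S*y (a(S, y) = S*y + S*y = 2*S*y)
(I + 28676) + a(177, 127) = (1600 + 28676) + 2*177*127 = 30276 + 44958 = 75234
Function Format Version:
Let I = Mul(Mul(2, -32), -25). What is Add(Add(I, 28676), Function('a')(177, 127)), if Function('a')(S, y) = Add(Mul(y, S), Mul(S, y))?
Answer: 75234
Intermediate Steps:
I = 1600 (I = Mul(-64, -25) = 1600)
Function('a')(S, y) = Mul(2, S, y) (Function('a')(S, y) = Add(Mul(S, y), Mul(S, y)) = Mul(2, S, y))
Add(Add(I, 28676), Function('a')(177, 127)) = Add(Add(1600, 28676), Mul(2, 177, 127)) = Add(30276, 44958) = 75234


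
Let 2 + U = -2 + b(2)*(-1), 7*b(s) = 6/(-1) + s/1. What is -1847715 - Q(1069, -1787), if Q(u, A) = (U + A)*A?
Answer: -35330476/7 ≈ -5.0472e+6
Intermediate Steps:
b(s) = -6/7 + s/7 (b(s) = (6/(-1) + s/1)/7 = (6*(-1) + s*1)/7 = (-6 + s)/7 = -6/7 + s/7)
U = -24/7 (U = -2 + (-2 + (-6/7 + (1/7)*2)*(-1)) = -2 + (-2 + (-6/7 + 2/7)*(-1)) = -2 + (-2 - 4/7*(-1)) = -2 + (-2 + 4/7) = -2 - 10/7 = -24/7 ≈ -3.4286)
Q(u, A) = A*(-24/7 + A) (Q(u, A) = (-24/7 + A)*A = A*(-24/7 + A))
-1847715 - Q(1069, -1787) = -1847715 - (-1787)*(-24 + 7*(-1787))/7 = -1847715 - (-1787)*(-24 - 12509)/7 = -1847715 - (-1787)*(-12533)/7 = -1847715 - 1*22396471/7 = -1847715 - 22396471/7 = -35330476/7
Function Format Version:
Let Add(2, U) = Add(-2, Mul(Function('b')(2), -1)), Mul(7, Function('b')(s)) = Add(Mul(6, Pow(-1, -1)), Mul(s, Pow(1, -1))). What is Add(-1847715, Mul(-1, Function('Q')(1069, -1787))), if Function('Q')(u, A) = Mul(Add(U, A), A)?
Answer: Rational(-35330476, 7) ≈ -5.0472e+6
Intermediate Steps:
Function('b')(s) = Add(Rational(-6, 7), Mul(Rational(1, 7), s)) (Function('b')(s) = Mul(Rational(1, 7), Add(Mul(6, Pow(-1, -1)), Mul(s, Pow(1, -1)))) = Mul(Rational(1, 7), Add(Mul(6, -1), Mul(s, 1))) = Mul(Rational(1, 7), Add(-6, s)) = Add(Rational(-6, 7), Mul(Rational(1, 7), s)))
U = Rational(-24, 7) (U = Add(-2, Add(-2, Mul(Add(Rational(-6, 7), Mul(Rational(1, 7), 2)), -1))) = Add(-2, Add(-2, Mul(Add(Rational(-6, 7), Rational(2, 7)), -1))) = Add(-2, Add(-2, Mul(Rational(-4, 7), -1))) = Add(-2, Add(-2, Rational(4, 7))) = Add(-2, Rational(-10, 7)) = Rational(-24, 7) ≈ -3.4286)
Function('Q')(u, A) = Mul(A, Add(Rational(-24, 7), A)) (Function('Q')(u, A) = Mul(Add(Rational(-24, 7), A), A) = Mul(A, Add(Rational(-24, 7), A)))
Add(-1847715, Mul(-1, Function('Q')(1069, -1787))) = Add(-1847715, Mul(-1, Mul(Rational(1, 7), -1787, Add(-24, Mul(7, -1787))))) = Add(-1847715, Mul(-1, Mul(Rational(1, 7), -1787, Add(-24, -12509)))) = Add(-1847715, Mul(-1, Mul(Rational(1, 7), -1787, -12533))) = Add(-1847715, Mul(-1, Rational(22396471, 7))) = Add(-1847715, Rational(-22396471, 7)) = Rational(-35330476, 7)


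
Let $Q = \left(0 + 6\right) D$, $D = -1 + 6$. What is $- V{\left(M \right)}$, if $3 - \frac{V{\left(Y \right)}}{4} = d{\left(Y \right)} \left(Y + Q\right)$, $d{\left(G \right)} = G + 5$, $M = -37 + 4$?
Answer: $324$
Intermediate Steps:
$D = 5$
$Q = 30$ ($Q = \left(0 + 6\right) 5 = 6 \cdot 5 = 30$)
$M = -33$
$d{\left(G \right)} = 5 + G$
$V{\left(Y \right)} = 12 - 4 \left(5 + Y\right) \left(30 + Y\right)$ ($V{\left(Y \right)} = 12 - 4 \left(5 + Y\right) \left(Y + 30\right) = 12 - 4 \left(5 + Y\right) \left(30 + Y\right)$)
$- V{\left(M \right)} = - (-588 - -4620 - 4 \left(-33\right)^{2}) = - (-588 + 4620 - 4356) = \left(-1\right) \left(-324\right) = 324$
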